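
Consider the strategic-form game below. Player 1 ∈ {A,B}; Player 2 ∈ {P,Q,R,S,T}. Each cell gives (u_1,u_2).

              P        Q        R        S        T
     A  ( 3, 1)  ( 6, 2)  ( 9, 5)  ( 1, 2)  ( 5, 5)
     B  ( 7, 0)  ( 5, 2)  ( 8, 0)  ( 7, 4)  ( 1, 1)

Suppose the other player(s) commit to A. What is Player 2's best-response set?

u_2(P vs A) = 1
u_2(Q vs A) = 2
u_2(R vs A) = 5
u_2(S vs A) = 2
u_2(T vs A) = 5
max payoff 5 at {R,T}

P2 best: {R,T}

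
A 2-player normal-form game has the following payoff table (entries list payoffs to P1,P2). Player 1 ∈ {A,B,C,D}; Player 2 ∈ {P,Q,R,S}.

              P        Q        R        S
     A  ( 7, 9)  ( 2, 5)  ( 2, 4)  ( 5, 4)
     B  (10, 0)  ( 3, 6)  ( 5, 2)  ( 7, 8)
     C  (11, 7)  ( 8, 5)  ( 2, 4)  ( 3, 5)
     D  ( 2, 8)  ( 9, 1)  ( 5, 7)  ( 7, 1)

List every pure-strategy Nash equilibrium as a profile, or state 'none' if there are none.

Nash profiles: (B,S), (C,P)

(A,P): not NE [P1→C gives 11>7]
(A,Q): not NE [P1→D gives 9>2; P2→P gives 9>5]
(A,R): not NE [P1→D gives 5>2; P2→P gives 9>4]
(A,S): not NE [P1→D gives 7>5; P2→P gives 9>4]
(B,P): not NE [P1→C gives 11>10; P2→S gives 8>0]
(B,Q): not NE [P1→D gives 9>3; P2→S gives 8>6]
(B,R): not NE [P2→S gives 8>2]
(B,S): NE
(C,P): NE
(C,Q): not NE [P1→D gives 9>8; P2→P gives 7>5]
(C,R): not NE [P1→D gives 5>2; P2→P gives 7>4]
(C,S): not NE [P1→D gives 7>3; P2→P gives 7>5]
(D,P): not NE [P1→C gives 11>2]
(D,Q): not NE [P2→P gives 8>1]
(D,R): not NE [P2→P gives 8>7]
(D,S): not NE [P2→P gives 8>1]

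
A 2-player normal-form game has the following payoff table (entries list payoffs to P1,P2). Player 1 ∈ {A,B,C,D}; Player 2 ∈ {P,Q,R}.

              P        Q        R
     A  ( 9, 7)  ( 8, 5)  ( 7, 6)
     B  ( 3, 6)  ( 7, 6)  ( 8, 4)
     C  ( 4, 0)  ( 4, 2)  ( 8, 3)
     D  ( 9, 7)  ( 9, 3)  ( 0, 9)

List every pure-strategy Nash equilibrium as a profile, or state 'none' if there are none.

(A,P): NE
(A,Q): not NE [P1→D gives 9>8; P2→P gives 7>5]
(A,R): not NE [P1→C gives 8>7; P2→P gives 7>6]
(B,P): not NE [P1→D gives 9>3]
(B,Q): not NE [P1→D gives 9>7]
(B,R): not NE [P2→Q gives 6>4]
(C,P): not NE [P1→D gives 9>4; P2→R gives 3>0]
(C,Q): not NE [P1→D gives 9>4; P2→R gives 3>2]
(C,R): NE
(D,P): not NE [P2→R gives 9>7]
(D,Q): not NE [P2→R gives 9>3]
(D,R): not NE [P1→C gives 8>0]

NE set: (A,P), (C,R)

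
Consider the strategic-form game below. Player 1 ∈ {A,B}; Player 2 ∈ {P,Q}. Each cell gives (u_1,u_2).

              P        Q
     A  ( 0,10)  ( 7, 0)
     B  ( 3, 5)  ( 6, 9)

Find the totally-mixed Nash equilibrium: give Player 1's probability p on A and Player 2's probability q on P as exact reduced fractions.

P1 indiff ⇒ q·0+(1-q)·7 = q·3+(1-q)·6 ⇒ q(-3) = (1-q)(-1) ⇒ q = 1/4
P2 indiff ⇒ p·10+(1-p)·5 = p·0+(1-p)·9 ⇒ p(10) = (1-p)(4) ⇒ p = 2/7

(p,q) = (2/7, 1/4)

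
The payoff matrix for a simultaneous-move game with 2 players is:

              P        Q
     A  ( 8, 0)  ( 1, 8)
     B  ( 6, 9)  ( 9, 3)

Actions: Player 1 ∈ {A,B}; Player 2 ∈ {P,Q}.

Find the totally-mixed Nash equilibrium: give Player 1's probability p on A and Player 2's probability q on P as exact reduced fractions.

p=3/7, q=4/5

P1 indiff ⇒ q·8+(1-q)·1 = q·6+(1-q)·9 ⇒ q(2) = (1-q)(8) ⇒ q = 4/5
P2 indiff ⇒ p·0+(1-p)·9 = p·8+(1-p)·3 ⇒ p(-8) = (1-p)(-6) ⇒ p = 3/7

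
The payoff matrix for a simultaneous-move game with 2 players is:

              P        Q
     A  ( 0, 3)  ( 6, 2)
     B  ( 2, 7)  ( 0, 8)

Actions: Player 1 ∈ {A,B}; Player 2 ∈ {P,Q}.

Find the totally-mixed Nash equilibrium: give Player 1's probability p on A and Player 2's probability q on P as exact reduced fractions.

P1 indiff ⇒ q·0+(1-q)·6 = q·2+(1-q)·0 ⇒ q(-2) = (1-q)(-6) ⇒ q = 3/4
P2 indiff ⇒ p·3+(1-p)·7 = p·2+(1-p)·8 ⇒ p(1) = (1-p)(1) ⇒ p = 1/2

(p,q) = (1/2, 3/4)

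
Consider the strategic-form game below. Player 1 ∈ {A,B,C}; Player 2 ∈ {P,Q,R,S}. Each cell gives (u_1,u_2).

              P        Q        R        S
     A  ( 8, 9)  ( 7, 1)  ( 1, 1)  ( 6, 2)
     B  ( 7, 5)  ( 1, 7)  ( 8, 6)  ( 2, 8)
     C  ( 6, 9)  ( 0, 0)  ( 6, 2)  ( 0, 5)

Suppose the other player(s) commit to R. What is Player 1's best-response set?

u_1(A vs R) = 1
u_1(B vs R) = 8
u_1(C vs R) = 6
max payoff 8 at {B}

argmax u_1 = {B}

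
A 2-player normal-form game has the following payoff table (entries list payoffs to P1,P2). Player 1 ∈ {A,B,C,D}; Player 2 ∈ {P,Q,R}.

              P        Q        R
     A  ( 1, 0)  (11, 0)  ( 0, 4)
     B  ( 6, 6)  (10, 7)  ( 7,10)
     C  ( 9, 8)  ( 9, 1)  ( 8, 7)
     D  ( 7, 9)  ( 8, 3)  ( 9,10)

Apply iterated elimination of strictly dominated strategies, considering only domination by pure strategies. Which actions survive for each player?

IESDS → P1:{C,D} P2:{P,R}

P2 drop Q (R beats it: A:4>0 B:10>7 C:7>1 D:10>3)
P1 drop A (B beats it: P:6>1 R:7>0)
P1 drop B (C beats it: P:9>6 R:8>7)
P1→{C,D} P2→{P,R}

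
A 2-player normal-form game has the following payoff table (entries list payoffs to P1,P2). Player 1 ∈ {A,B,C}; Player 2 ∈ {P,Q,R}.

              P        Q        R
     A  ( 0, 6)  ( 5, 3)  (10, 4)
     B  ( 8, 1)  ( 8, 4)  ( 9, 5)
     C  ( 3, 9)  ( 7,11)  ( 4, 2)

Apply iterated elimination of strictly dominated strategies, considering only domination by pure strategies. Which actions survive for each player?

P1 drop C (B beats it: P:8>3 Q:8>7 R:9>4)
P2 drop Q (R beats it: A:4>3 B:5>4)
P1→{A,B} P2→{P,R}

Remaining: P1:{A,B} P2:{P,R}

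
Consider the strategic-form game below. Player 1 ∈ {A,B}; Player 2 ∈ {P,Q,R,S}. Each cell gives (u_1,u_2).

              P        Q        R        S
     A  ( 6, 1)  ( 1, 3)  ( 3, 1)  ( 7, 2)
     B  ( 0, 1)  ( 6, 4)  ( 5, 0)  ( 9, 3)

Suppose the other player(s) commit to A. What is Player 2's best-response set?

u_2(P vs A) = 1
u_2(Q vs A) = 3
u_2(R vs A) = 1
u_2(S vs A) = 2
max payoff 3 at {Q}

P2 best: {Q}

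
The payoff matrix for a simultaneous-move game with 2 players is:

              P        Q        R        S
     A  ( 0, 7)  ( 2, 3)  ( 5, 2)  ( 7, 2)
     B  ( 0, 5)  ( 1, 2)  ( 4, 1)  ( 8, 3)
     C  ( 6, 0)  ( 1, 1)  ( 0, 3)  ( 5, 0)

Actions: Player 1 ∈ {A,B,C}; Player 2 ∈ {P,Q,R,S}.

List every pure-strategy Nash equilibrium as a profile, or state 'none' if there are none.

Equilibria: none

(A,P): not NE [P1→C gives 6>0]
(A,Q): not NE [P2→P gives 7>3]
(A,R): not NE [P2→P gives 7>2]
(A,S): not NE [P1→B gives 8>7; P2→P gives 7>2]
(B,P): not NE [P1→C gives 6>0]
(B,Q): not NE [P1→A gives 2>1; P2→P gives 5>2]
(B,R): not NE [P1→A gives 5>4; P2→P gives 5>1]
(B,S): not NE [P2→P gives 5>3]
(C,P): not NE [P2→R gives 3>0]
(C,Q): not NE [P1→A gives 2>1; P2→R gives 3>1]
(C,R): not NE [P1→A gives 5>0]
(C,S): not NE [P1→B gives 8>5; P2→R gives 3>0]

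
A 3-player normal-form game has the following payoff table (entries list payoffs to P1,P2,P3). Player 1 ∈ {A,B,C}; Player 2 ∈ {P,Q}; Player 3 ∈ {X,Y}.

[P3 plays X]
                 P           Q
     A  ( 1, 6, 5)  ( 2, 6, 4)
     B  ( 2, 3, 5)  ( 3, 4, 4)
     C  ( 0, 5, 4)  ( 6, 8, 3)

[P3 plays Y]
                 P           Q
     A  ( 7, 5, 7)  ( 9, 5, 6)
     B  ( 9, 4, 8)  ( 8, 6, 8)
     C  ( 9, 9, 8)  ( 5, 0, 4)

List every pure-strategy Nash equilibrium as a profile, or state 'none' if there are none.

NE set: (A,Q,Y), (C,P,Y)

(A,P,X): not NE [P1→B gives 2>1; P3→Y gives 7>5]
(A,P,Y): not NE [P1→C gives 9>7]
(A,Q,X): not NE [P1→C gives 6>2; P3→Y gives 6>4]
(A,Q,Y): NE
(B,P,X): not NE [P2→Q gives 4>3; P3→Y gives 8>5]
(B,P,Y): not NE [P2→Q gives 6>4]
(B,Q,X): not NE [P1→C gives 6>3; P3→Y gives 8>4]
(B,Q,Y): not NE [P1→A gives 9>8]
(C,P,X): not NE [P1→B gives 2>0; P2→Q gives 8>5; P3→Y gives 8>4]
(C,P,Y): NE
(C,Q,X): not NE [P3→Y gives 4>3]
(C,Q,Y): not NE [P1→A gives 9>5; P2→P gives 9>0]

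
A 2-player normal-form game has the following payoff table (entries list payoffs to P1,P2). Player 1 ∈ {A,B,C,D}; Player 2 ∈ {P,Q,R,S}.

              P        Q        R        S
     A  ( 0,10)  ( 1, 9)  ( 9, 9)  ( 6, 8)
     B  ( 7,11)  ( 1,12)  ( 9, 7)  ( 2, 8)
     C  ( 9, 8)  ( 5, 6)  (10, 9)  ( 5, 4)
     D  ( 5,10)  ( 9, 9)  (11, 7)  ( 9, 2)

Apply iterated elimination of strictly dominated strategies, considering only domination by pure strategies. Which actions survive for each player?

P1 drop A (D beats it: P:5>0 Q:9>1 R:11>9 S:9>6)
P1 drop B (C beats it: P:9>7 Q:5>1 R:10>9 S:5>2)
P2 drop Q (P beats it: C:8>6 D:10>9)
P2 drop S (P beats it: C:8>4 D:10>2)
P1→{C,D} P2→{P,R}

Survivors P1:{C,D} P2:{P,R}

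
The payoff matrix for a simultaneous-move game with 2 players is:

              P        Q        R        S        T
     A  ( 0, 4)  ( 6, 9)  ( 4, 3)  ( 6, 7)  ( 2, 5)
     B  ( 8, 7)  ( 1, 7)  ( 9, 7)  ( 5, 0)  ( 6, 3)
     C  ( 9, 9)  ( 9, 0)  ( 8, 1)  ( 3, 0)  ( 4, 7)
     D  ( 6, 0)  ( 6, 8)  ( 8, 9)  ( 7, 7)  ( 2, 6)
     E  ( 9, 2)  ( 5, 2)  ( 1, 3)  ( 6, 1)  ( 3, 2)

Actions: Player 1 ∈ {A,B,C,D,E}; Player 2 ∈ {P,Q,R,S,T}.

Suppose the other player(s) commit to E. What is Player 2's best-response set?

u_2(P vs E) = 2
u_2(Q vs E) = 2
u_2(R vs E) = 3
u_2(S vs E) = 1
u_2(T vs E) = 2
max payoff 3 at {R}

P2 best: {R}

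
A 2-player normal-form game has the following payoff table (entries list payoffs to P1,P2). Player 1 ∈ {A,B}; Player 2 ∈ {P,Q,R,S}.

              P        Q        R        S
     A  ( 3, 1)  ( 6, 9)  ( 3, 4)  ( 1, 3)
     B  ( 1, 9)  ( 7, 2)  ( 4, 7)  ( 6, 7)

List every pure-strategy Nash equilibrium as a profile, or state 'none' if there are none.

(A,P): not NE [P2→Q gives 9>1]
(A,Q): not NE [P1→B gives 7>6]
(A,R): not NE [P1→B gives 4>3; P2→Q gives 9>4]
(A,S): not NE [P1→B gives 6>1; P2→Q gives 9>3]
(B,P): not NE [P1→A gives 3>1]
(B,Q): not NE [P2→P gives 9>2]
(B,R): not NE [P2→P gives 9>7]
(B,S): not NE [P2→P gives 9>7]

No pure NE.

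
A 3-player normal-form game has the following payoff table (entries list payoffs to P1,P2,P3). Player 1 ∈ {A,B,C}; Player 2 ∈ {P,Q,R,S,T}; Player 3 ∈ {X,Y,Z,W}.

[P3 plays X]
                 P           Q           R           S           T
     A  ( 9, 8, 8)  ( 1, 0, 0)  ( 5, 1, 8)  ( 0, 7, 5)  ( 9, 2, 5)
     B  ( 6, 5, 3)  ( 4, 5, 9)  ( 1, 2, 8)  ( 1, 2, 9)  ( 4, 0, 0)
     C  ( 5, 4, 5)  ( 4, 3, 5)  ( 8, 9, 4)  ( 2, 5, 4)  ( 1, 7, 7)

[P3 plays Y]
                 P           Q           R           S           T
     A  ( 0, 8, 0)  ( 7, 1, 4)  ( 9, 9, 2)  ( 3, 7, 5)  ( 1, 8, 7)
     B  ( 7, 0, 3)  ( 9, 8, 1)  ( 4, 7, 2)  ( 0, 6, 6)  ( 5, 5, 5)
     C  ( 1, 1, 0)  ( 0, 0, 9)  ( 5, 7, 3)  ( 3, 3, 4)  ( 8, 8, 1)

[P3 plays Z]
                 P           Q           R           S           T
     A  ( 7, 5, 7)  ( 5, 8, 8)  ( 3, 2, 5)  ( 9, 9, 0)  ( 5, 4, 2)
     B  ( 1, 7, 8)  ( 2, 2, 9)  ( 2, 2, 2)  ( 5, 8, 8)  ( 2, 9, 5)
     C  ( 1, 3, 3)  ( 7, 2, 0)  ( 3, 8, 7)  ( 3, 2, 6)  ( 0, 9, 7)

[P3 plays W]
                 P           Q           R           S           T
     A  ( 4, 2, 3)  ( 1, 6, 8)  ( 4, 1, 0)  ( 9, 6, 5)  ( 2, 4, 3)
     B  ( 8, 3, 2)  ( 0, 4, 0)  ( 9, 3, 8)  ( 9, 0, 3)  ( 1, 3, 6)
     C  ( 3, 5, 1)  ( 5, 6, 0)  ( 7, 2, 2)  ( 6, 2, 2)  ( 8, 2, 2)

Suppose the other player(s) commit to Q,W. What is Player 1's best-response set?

u_1(A vs Q,W) = 1
u_1(B vs Q,W) = 0
u_1(C vs Q,W) = 5
max payoff 5 at {C}

BR_1 = {C}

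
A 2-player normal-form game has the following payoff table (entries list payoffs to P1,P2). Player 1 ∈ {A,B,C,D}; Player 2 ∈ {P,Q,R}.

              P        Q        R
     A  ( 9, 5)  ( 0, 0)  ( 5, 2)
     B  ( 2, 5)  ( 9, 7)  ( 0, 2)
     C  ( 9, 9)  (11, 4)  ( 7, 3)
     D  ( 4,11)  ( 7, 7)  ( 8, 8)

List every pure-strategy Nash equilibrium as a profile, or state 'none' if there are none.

(A,P): NE
(A,Q): not NE [P1→C gives 11>0; P2→P gives 5>0]
(A,R): not NE [P1→D gives 8>5; P2→P gives 5>2]
(B,P): not NE [P1→C gives 9>2; P2→Q gives 7>5]
(B,Q): not NE [P1→C gives 11>9]
(B,R): not NE [P1→D gives 8>0; P2→Q gives 7>2]
(C,P): NE
(C,Q): not NE [P2→P gives 9>4]
(C,R): not NE [P1→D gives 8>7; P2→P gives 9>3]
(D,P): not NE [P1→C gives 9>4]
(D,Q): not NE [P1→C gives 11>7; P2→P gives 11>7]
(D,R): not NE [P2→P gives 11>8]

Nash profiles: (A,P), (C,P)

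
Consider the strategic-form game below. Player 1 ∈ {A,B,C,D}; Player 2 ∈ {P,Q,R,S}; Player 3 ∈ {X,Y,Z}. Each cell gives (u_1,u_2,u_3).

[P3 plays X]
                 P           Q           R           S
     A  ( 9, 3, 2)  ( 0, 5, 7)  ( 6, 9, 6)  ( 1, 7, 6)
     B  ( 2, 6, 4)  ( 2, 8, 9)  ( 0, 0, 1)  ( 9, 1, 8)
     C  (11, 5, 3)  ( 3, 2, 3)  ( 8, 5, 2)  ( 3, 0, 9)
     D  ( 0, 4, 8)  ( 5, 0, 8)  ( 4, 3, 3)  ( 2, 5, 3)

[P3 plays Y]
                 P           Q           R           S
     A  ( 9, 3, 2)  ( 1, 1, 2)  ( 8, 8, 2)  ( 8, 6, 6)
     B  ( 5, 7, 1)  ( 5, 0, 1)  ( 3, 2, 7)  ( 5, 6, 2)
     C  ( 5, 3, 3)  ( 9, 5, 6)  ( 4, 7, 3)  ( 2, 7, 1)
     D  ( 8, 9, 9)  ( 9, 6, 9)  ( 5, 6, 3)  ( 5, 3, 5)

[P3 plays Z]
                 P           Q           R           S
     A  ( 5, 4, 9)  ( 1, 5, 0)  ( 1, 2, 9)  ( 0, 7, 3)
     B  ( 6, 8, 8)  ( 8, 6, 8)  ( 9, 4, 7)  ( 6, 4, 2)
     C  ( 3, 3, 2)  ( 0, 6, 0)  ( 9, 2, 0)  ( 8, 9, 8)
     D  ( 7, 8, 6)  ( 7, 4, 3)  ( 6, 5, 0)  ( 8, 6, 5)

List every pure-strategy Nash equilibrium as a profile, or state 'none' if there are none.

(A,P,X): not NE [P1→C gives 11>9; P2→R gives 9>3; P3→Z gives 9>2]
(A,P,Y): not NE [P2→R gives 8>3; P3→Z gives 9>2]
(A,P,Z): not NE [P1→D gives 7>5; P2→S gives 7>4]
(A,Q,X): not NE [P1→D gives 5>0; P2→R gives 9>5]
(A,Q,Y): not NE [P1→D gives 9>1; P2→R gives 8>1; P3→X gives 7>2]
(A,Q,Z): not NE [P1→B gives 8>1; P2→S gives 7>5; P3→X gives 7>0]
(A,R,X): not NE [P1→C gives 8>6; P3→Z gives 9>6]
(A,R,Y): not NE [P3→Z gives 9>2]
(A,R,Z): not NE [P1→C gives 9>1; P2→S gives 7>2]
(A,S,X): not NE [P1→B gives 9>1; P2→R gives 9>7]
(A,S,Y): not NE [P2→R gives 8>6]
(A,S,Z): not NE [P1→D gives 8>0; P3→Y gives 6>3]
(B,P,X): not NE [P1→C gives 11>2; P2→Q gives 8>6; P3→Z gives 8>4]
(B,P,Y): not NE [P1→A gives 9>5; P3→Z gives 8>1]
(B,P,Z): not NE [P1→D gives 7>6]
(B,Q,X): not NE [P1→D gives 5>2]
(B,Q,Y): not NE [P1→D gives 9>5; P2→P gives 7>0; P3→X gives 9>1]
(B,Q,Z): not NE [P2→P gives 8>6; P3→X gives 9>8]
(B,R,X): not NE [P1→C gives 8>0; P2→Q gives 8>0; P3→Z gives 7>1]
(B,R,Y): not NE [P1→A gives 8>3; P2→P gives 7>2]
(B,R,Z): not NE [P2→P gives 8>4]
(B,S,X): not NE [P2→Q gives 8>1]
(B,S,Y): not NE [P1→A gives 8>5; P2→P gives 7>6; P3→X gives 8>2]
(B,S,Z): not NE [P1→D gives 8>6; P2→P gives 8>4; P3→X gives 8>2]
(C,P,X): NE
(C,P,Y): not NE [P1→A gives 9>5; P2→S gives 7>3]
(C,P,Z): not NE [P1→D gives 7>3; P2→S gives 9>3; P3→Y gives 3>2]
(C,Q,X): not NE [P1→D gives 5>3; P2→R gives 5>2; P3→Y gives 6>3]
(C,Q,Y): not NE [P2→S gives 7>5]
(C,Q,Z): not NE [P1→B gives 8>0; P2→S gives 9>6; P3→Y gives 6>0]
(C,R,X): not NE [P3→Y gives 3>2]
(C,R,Y): not NE [P1→A gives 8>4]
(C,R,Z): not NE [P2→S gives 9>2; P3→Y gives 3>0]
(C,S,X): not NE [P1→B gives 9>3; P2→R gives 5>0]
(C,S,Y): not NE [P1→A gives 8>2; P3→X gives 9>1]
(C,S,Z): not NE [P3→X gives 9>8]
(D,P,X): not NE [P1→C gives 11>0; P2→S gives 5>4; P3→Y gives 9>8]
(D,P,Y): not NE [P1→A gives 9>8]
(D,P,Z): not NE [P3→Y gives 9>6]
(D,Q,X): not NE [P2→S gives 5>0; P3→Y gives 9>8]
(D,Q,Y): not NE [P2→P gives 9>6]
(D,Q,Z): not NE [P1→B gives 8>7; P2→P gives 8>4; P3→Y gives 9>3]
(D,R,X): not NE [P1→C gives 8>4; P2→S gives 5>3]
(D,R,Y): not NE [P1→A gives 8>5; P2→P gives 9>6]
(D,R,Z): not NE [P1→C gives 9>6; P2→P gives 8>5; P3→Y gives 3>0]
(D,S,X): not NE [P1→B gives 9>2; P3→Z gives 5>3]
(D,S,Y): not NE [P1→A gives 8>5; P2→P gives 9>3]
(D,S,Z): not NE [P2→P gives 8>6]

Nash profiles: (C,P,X)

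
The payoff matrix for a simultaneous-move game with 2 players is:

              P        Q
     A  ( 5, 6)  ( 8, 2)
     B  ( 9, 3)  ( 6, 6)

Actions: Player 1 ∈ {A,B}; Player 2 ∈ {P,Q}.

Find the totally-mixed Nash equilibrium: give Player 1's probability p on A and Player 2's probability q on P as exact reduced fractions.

P1 indiff ⇒ q·5+(1-q)·8 = q·9+(1-q)·6 ⇒ q(-4) = (1-q)(-2) ⇒ q = 1/3
P2 indiff ⇒ p·6+(1-p)·3 = p·2+(1-p)·6 ⇒ p(4) = (1-p)(3) ⇒ p = 3/7

p=3/7, q=1/3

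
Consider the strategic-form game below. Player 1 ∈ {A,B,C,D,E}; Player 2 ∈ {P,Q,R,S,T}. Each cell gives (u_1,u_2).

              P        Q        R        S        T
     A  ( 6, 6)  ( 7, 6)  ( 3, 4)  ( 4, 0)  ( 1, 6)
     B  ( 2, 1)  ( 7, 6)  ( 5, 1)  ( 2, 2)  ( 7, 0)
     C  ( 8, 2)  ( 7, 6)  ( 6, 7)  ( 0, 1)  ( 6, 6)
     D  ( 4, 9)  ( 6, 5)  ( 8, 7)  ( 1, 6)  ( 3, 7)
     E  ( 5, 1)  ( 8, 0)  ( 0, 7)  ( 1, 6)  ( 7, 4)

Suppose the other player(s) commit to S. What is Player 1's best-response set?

BR_1 = {A}

u_1(A vs S) = 4
u_1(B vs S) = 2
u_1(C vs S) = 0
u_1(D vs S) = 1
u_1(E vs S) = 1
max payoff 4 at {A}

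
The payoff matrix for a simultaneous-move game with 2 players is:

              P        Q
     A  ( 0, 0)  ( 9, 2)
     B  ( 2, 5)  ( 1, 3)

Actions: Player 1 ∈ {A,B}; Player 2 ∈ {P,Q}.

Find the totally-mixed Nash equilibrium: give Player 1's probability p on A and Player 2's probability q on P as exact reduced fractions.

P1 mixes 1/2 on A; P2 mixes 4/5 on P

P1 indiff ⇒ q·0+(1-q)·9 = q·2+(1-q)·1 ⇒ q(-2) = (1-q)(-8) ⇒ q = 4/5
P2 indiff ⇒ p·0+(1-p)·5 = p·2+(1-p)·3 ⇒ p(-2) = (1-p)(-2) ⇒ p = 1/2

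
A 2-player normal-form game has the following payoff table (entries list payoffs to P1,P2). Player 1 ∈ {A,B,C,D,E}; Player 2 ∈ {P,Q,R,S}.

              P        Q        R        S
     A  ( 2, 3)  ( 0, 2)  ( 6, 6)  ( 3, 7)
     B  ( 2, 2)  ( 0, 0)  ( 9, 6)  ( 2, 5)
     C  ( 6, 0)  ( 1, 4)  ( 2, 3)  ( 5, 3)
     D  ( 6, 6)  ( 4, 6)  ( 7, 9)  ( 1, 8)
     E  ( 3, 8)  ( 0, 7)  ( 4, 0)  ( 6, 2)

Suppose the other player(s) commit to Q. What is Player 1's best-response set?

P1 best: {D}

u_1(A vs Q) = 0
u_1(B vs Q) = 0
u_1(C vs Q) = 1
u_1(D vs Q) = 4
u_1(E vs Q) = 0
max payoff 4 at {D}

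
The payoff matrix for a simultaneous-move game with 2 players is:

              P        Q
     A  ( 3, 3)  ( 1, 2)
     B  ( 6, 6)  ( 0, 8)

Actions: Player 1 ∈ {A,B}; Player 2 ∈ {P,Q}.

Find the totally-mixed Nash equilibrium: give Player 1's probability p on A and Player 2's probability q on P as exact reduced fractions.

P1 mixes 2/3 on A; P2 mixes 1/4 on P

P1 indiff ⇒ q·3+(1-q)·1 = q·6+(1-q)·0 ⇒ q(-3) = (1-q)(-1) ⇒ q = 1/4
P2 indiff ⇒ p·3+(1-p)·6 = p·2+(1-p)·8 ⇒ p(1) = (1-p)(2) ⇒ p = 2/3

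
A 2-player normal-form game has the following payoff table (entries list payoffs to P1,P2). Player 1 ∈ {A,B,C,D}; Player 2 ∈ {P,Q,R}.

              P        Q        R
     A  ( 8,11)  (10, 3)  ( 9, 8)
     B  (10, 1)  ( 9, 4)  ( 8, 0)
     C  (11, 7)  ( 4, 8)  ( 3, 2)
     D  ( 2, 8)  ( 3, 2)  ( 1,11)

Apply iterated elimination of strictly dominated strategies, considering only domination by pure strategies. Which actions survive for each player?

P1 drop D (A beats it: P:8>2 Q:10>3 R:9>1)
P2 drop R (P beats it: A:11>8 B:1>0 C:7>2)
P1→{A,B,C} P2→{P,Q}

Remaining: P1:{A,B,C} P2:{P,Q}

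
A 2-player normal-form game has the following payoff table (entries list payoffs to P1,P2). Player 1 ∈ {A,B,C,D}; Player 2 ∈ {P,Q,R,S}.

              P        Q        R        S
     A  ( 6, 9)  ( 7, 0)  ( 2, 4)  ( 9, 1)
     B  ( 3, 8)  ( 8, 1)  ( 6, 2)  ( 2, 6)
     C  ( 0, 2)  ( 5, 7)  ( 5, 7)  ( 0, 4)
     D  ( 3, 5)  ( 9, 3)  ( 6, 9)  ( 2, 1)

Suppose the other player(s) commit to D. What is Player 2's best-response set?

u_2(P vs D) = 5
u_2(Q vs D) = 3
u_2(R vs D) = 9
u_2(S vs D) = 1
max payoff 9 at {R}

BR_2 = {R}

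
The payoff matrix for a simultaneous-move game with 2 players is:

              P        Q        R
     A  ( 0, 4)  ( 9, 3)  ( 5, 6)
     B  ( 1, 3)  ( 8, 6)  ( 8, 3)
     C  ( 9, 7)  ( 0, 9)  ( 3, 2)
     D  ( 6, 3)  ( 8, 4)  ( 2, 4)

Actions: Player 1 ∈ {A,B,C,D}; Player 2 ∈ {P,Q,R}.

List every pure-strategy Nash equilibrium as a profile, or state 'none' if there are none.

(A,P): not NE [P1→C gives 9>0; P2→R gives 6>4]
(A,Q): not NE [P2→R gives 6>3]
(A,R): not NE [P1→B gives 8>5]
(B,P): not NE [P1→C gives 9>1; P2→Q gives 6>3]
(B,Q): not NE [P1→A gives 9>8]
(B,R): not NE [P2→Q gives 6>3]
(C,P): not NE [P2→Q gives 9>7]
(C,Q): not NE [P1→A gives 9>0]
(C,R): not NE [P1→B gives 8>3; P2→Q gives 9>2]
(D,P): not NE [P1→C gives 9>6; P2→R gives 4>3]
(D,Q): not NE [P1→A gives 9>8]
(D,R): not NE [P1→B gives 8>2]

PSNE: ∅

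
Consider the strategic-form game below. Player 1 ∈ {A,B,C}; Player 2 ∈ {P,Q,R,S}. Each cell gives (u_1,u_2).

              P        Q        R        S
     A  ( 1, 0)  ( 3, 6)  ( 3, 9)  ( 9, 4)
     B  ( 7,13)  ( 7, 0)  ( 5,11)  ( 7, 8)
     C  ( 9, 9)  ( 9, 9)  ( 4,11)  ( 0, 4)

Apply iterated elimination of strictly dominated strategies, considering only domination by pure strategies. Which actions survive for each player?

Remaining: P1:{B,C} P2:{P,R}

P2 drop Q (R beats it: A:9>6 B:11>0 C:11>9)
P2 drop S (R beats it: A:9>4 B:11>8 C:11>4)
P1 drop A (B beats it: P:7>1 R:5>3)
P1→{B,C} P2→{P,R}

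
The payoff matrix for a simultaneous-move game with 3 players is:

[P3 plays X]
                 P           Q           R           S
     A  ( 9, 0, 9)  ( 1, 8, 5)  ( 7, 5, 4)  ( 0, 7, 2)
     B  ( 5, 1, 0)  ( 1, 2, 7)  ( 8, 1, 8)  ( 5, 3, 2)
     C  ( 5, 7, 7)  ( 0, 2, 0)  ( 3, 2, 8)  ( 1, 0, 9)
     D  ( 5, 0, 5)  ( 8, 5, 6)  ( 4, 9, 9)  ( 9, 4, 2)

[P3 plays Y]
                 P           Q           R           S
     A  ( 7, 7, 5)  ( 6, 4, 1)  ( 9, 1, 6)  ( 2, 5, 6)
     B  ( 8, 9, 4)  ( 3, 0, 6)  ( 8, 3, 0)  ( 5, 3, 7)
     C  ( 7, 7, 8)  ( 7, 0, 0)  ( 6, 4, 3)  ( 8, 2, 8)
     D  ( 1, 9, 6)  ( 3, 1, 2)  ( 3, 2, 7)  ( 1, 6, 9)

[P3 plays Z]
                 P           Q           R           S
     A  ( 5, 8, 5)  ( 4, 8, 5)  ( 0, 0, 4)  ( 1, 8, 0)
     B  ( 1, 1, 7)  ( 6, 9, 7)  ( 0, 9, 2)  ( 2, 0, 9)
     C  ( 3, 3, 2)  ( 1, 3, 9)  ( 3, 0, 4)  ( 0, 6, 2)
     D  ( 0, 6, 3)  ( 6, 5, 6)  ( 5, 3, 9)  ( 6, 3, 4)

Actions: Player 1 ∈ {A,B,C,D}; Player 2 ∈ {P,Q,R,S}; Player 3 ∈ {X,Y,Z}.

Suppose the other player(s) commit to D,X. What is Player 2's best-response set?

argmax u_2 = {R}

u_2(P vs D,X) = 0
u_2(Q vs D,X) = 5
u_2(R vs D,X) = 9
u_2(S vs D,X) = 4
max payoff 9 at {R}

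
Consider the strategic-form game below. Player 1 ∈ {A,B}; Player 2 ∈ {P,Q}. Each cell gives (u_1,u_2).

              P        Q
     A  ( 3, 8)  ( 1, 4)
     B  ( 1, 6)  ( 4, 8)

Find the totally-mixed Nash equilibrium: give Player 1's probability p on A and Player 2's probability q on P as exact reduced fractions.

P1 indiff ⇒ q·3+(1-q)·1 = q·1+(1-q)·4 ⇒ q(2) = (1-q)(3) ⇒ q = 3/5
P2 indiff ⇒ p·8+(1-p)·6 = p·4+(1-p)·8 ⇒ p(4) = (1-p)(2) ⇒ p = 1/3

(p,q) = (1/3, 3/5)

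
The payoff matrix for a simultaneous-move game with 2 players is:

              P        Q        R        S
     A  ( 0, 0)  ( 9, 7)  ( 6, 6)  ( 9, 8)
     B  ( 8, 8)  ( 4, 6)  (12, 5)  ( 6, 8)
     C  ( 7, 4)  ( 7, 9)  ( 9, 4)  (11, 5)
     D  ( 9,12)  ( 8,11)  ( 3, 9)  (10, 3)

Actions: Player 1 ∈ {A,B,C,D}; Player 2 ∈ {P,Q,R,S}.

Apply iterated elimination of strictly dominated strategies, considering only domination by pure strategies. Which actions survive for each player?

Survivors P1:{A,C,D} P2:{P,Q,S}

P2 drop R (Q beats it: A:7>6 B:6>5 C:9>4 D:11>9)
P1 drop B (D beats it: P:9>8 Q:8>4 S:10>6)
P1→{A,C,D} P2→{P,Q,S}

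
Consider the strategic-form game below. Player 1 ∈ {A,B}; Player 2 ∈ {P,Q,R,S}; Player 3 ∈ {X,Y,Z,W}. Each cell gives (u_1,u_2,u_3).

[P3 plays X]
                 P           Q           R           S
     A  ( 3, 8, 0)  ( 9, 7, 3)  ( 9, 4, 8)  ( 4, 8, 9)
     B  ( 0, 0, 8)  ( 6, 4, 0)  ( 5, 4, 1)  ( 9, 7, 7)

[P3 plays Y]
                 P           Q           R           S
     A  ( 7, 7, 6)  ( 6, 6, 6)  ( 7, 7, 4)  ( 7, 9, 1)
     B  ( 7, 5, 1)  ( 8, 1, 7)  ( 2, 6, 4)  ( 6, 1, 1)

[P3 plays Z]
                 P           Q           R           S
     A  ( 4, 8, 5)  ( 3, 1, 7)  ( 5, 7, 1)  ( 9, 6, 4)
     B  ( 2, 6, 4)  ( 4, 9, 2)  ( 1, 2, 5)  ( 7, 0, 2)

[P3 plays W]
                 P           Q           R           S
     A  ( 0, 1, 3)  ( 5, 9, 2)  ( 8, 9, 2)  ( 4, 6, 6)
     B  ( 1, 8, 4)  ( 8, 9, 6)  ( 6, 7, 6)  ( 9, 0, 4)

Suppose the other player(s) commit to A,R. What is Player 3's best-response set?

BR_3 = {X}

u_3(X vs A,R) = 8
u_3(Y vs A,R) = 4
u_3(Z vs A,R) = 1
u_3(W vs A,R) = 2
max payoff 8 at {X}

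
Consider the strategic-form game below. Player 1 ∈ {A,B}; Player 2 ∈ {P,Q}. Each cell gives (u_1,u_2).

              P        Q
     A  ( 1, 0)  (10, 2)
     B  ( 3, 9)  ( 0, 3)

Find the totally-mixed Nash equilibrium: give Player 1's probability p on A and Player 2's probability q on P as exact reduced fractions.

P1 indiff ⇒ q·1+(1-q)·10 = q·3+(1-q)·0 ⇒ q(-2) = (1-q)(-10) ⇒ q = 5/6
P2 indiff ⇒ p·0+(1-p)·9 = p·2+(1-p)·3 ⇒ p(-2) = (1-p)(-6) ⇒ p = 3/4

P1 mixes 3/4 on A; P2 mixes 5/6 on P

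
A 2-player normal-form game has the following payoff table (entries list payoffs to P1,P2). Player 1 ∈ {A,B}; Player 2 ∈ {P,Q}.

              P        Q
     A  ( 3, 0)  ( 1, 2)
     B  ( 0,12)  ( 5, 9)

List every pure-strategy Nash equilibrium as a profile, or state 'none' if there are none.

(A,P): not NE [P2→Q gives 2>0]
(A,Q): not NE [P1→B gives 5>1]
(B,P): not NE [P1→A gives 3>0]
(B,Q): not NE [P2→P gives 12>9]

Equilibria: none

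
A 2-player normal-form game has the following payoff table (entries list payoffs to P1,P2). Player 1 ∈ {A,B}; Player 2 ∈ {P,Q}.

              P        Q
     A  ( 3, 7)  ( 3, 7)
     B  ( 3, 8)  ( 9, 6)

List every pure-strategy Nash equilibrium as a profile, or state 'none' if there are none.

(A,P): NE
(A,Q): not NE [P1→B gives 9>3]
(B,P): NE
(B,Q): not NE [P2→P gives 8>6]

Nash profiles: (A,P), (B,P)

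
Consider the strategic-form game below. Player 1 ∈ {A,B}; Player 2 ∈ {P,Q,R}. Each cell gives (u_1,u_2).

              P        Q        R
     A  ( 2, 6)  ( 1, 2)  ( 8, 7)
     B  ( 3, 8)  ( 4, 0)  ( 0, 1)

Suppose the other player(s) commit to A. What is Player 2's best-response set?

argmax u_2 = {R}

u_2(P vs A) = 6
u_2(Q vs A) = 2
u_2(R vs A) = 7
max payoff 7 at {R}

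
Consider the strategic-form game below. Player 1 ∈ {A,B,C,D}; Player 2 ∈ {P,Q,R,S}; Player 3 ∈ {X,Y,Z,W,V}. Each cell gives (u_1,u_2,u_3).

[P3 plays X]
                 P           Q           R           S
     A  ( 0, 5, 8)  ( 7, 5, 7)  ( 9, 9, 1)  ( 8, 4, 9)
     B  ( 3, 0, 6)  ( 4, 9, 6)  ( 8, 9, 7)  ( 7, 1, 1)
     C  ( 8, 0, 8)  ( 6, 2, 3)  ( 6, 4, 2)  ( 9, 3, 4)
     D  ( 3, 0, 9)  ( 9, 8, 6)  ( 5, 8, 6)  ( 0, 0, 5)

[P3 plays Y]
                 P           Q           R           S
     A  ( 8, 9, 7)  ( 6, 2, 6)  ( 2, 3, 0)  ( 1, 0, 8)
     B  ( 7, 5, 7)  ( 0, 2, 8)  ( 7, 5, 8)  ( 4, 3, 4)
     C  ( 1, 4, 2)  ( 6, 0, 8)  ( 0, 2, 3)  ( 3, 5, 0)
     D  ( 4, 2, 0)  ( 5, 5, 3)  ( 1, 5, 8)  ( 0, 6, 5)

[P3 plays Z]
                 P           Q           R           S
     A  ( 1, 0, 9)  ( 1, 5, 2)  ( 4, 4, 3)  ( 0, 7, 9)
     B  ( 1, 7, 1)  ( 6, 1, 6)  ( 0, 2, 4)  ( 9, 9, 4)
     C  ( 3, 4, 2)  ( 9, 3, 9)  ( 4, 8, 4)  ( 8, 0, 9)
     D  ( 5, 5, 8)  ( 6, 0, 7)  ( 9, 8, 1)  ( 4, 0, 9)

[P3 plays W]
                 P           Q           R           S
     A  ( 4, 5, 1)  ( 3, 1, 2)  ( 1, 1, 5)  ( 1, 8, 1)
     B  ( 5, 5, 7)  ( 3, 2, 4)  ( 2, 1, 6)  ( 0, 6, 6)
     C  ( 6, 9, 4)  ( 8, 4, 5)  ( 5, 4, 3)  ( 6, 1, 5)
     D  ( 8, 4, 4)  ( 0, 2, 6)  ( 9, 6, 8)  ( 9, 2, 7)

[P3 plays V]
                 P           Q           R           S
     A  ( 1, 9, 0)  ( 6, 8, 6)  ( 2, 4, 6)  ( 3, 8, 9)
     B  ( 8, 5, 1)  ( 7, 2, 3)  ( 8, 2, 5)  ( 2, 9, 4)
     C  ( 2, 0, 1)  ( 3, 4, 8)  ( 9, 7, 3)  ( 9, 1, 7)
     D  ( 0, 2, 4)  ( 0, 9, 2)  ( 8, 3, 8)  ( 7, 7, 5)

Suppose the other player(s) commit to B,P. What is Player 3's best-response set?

u_3(X vs B,P) = 6
u_3(Y vs B,P) = 7
u_3(Z vs B,P) = 1
u_3(W vs B,P) = 7
u_3(V vs B,P) = 1
max payoff 7 at {Y,W}

BR_3 = {Y,W}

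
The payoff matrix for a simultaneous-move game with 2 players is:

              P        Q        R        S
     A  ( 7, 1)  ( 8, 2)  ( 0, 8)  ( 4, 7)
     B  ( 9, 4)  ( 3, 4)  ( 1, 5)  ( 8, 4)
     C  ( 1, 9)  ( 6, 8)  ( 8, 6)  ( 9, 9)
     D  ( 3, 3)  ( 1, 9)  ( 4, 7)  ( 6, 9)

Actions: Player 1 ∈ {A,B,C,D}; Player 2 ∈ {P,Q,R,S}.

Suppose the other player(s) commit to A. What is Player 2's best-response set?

u_2(P vs A) = 1
u_2(Q vs A) = 2
u_2(R vs A) = 8
u_2(S vs A) = 7
max payoff 8 at {R}

P2 best: {R}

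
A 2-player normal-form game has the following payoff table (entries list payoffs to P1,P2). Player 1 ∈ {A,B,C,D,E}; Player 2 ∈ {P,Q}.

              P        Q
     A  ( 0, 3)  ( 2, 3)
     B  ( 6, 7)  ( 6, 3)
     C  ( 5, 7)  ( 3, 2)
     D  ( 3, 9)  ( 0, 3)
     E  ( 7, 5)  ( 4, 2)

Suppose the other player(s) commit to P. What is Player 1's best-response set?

argmax u_1 = {E}

u_1(A vs P) = 0
u_1(B vs P) = 6
u_1(C vs P) = 5
u_1(D vs P) = 3
u_1(E vs P) = 7
max payoff 7 at {E}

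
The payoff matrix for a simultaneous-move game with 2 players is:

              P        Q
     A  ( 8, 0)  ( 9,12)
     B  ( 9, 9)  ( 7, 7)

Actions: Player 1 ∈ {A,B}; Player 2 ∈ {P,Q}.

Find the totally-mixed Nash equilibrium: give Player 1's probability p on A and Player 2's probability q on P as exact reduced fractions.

(p,q) = (1/7, 2/3)

P1 indiff ⇒ q·8+(1-q)·9 = q·9+(1-q)·7 ⇒ q(-1) = (1-q)(-2) ⇒ q = 2/3
P2 indiff ⇒ p·0+(1-p)·9 = p·12+(1-p)·7 ⇒ p(-12) = (1-p)(-2) ⇒ p = 1/7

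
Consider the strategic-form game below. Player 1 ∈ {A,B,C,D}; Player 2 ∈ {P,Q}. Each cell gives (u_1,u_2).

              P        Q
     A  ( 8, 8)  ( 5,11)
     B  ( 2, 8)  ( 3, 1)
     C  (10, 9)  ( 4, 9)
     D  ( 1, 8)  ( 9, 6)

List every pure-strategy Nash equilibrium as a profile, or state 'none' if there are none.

(A,P): not NE [P1→C gives 10>8; P2→Q gives 11>8]
(A,Q): not NE [P1→D gives 9>5]
(B,P): not NE [P1→C gives 10>2]
(B,Q): not NE [P1→D gives 9>3; P2→P gives 8>1]
(C,P): NE
(C,Q): not NE [P1→D gives 9>4]
(D,P): not NE [P1→C gives 10>1]
(D,Q): not NE [P2→P gives 8>6]

NE set: (C,P)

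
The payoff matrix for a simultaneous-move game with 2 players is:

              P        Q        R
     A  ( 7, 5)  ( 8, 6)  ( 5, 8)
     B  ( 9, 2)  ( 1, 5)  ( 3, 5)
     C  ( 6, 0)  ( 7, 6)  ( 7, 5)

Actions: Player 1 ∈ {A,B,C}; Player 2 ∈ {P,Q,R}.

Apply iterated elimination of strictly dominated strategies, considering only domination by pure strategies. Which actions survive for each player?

IESDS → P1:{A,C} P2:{Q,R}

P2 drop P (Q beats it: A:6>5 B:5>2 C:6>0)
P1 drop B (A beats it: Q:8>1 R:5>3)
P1→{A,C} P2→{Q,R}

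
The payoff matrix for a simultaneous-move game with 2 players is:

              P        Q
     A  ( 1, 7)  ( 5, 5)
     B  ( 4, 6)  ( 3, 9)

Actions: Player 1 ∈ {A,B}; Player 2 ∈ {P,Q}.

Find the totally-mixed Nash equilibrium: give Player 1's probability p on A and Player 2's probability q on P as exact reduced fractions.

p=3/5, q=2/5

P1 indiff ⇒ q·1+(1-q)·5 = q·4+(1-q)·3 ⇒ q(-3) = (1-q)(-2) ⇒ q = 2/5
P2 indiff ⇒ p·7+(1-p)·6 = p·5+(1-p)·9 ⇒ p(2) = (1-p)(3) ⇒ p = 3/5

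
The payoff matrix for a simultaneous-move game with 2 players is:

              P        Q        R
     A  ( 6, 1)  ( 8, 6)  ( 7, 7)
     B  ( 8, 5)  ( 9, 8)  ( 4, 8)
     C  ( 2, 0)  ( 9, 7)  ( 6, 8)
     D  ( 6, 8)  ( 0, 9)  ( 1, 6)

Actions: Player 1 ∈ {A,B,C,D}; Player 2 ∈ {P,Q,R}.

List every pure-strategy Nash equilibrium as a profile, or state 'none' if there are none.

(A,P): not NE [P1→B gives 8>6; P2→R gives 7>1]
(A,Q): not NE [P1→C gives 9>8; P2→R gives 7>6]
(A,R): NE
(B,P): not NE [P2→R gives 8>5]
(B,Q): NE
(B,R): not NE [P1→A gives 7>4]
(C,P): not NE [P1→B gives 8>2; P2→R gives 8>0]
(C,Q): not NE [P2→R gives 8>7]
(C,R): not NE [P1→A gives 7>6]
(D,P): not NE [P1→B gives 8>6; P2→Q gives 9>8]
(D,Q): not NE [P1→C gives 9>0]
(D,R): not NE [P1→A gives 7>1; P2→Q gives 9>6]

NE set: (A,R), (B,Q)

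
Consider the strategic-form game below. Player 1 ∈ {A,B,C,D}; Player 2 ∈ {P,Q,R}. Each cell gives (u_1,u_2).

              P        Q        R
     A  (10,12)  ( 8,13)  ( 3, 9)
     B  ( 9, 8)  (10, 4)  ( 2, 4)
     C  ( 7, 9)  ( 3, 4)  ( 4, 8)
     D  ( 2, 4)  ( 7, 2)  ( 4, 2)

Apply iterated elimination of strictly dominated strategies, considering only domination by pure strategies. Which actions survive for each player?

IESDS → P1:{A,B} P2:{P,Q}

P2 drop R (P beats it: A:12>9 B:8>4 C:9>8 D:4>2)
P1 drop C (A beats it: P:10>7 Q:8>3)
P1 drop D (A beats it: P:10>2 Q:8>7)
P1→{A,B} P2→{P,Q}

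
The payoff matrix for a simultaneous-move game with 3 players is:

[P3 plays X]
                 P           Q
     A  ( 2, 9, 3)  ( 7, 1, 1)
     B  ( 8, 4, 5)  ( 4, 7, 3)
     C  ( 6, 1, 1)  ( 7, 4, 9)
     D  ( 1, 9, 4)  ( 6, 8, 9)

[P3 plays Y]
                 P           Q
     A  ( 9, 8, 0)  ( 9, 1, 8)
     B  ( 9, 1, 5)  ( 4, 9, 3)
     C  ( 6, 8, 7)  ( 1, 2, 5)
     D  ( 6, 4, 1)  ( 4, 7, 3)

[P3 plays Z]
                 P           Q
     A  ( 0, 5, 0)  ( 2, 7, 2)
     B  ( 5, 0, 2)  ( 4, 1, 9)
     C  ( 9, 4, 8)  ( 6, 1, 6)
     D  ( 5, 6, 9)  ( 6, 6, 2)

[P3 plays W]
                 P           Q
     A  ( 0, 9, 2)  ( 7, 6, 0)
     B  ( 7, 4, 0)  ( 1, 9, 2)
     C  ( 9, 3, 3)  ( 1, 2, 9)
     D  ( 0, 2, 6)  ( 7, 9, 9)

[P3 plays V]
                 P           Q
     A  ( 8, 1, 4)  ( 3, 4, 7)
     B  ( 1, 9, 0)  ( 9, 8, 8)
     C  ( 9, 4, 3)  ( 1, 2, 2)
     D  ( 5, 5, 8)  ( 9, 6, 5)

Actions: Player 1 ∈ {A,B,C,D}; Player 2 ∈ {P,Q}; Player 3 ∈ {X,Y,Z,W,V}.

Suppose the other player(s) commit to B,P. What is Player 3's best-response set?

u_3(X vs B,P) = 5
u_3(Y vs B,P) = 5
u_3(Z vs B,P) = 2
u_3(W vs B,P) = 0
u_3(V vs B,P) = 0
max payoff 5 at {X,Y}

P3 best: {X,Y}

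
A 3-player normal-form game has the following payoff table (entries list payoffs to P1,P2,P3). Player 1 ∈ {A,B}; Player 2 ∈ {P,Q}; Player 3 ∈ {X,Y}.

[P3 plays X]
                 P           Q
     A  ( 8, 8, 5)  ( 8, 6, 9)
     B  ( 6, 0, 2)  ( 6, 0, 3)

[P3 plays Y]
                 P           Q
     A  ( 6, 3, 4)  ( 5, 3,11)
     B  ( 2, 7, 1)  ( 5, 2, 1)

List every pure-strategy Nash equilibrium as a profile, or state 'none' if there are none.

(A,P,X): NE
(A,P,Y): not NE [P3→X gives 5>4]
(A,Q,X): not NE [P2→P gives 8>6; P3→Y gives 11>9]
(A,Q,Y): NE
(B,P,X): not NE [P1→A gives 8>6]
(B,P,Y): not NE [P1→A gives 6>2; P3→X gives 2>1]
(B,Q,X): not NE [P1→A gives 8>6]
(B,Q,Y): not NE [P2→P gives 7>2; P3→X gives 3>1]

Nash profiles: (A,P,X), (A,Q,Y)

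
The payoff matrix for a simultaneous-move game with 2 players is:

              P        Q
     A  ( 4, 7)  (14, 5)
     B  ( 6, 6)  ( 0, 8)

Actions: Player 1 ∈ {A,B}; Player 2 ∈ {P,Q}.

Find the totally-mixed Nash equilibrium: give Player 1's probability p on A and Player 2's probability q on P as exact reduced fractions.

P1 indiff ⇒ q·4+(1-q)·14 = q·6+(1-q)·0 ⇒ q(-2) = (1-q)(-14) ⇒ q = 7/8
P2 indiff ⇒ p·7+(1-p)·6 = p·5+(1-p)·8 ⇒ p(2) = (1-p)(2) ⇒ p = 1/2

(p,q) = (1/2, 7/8)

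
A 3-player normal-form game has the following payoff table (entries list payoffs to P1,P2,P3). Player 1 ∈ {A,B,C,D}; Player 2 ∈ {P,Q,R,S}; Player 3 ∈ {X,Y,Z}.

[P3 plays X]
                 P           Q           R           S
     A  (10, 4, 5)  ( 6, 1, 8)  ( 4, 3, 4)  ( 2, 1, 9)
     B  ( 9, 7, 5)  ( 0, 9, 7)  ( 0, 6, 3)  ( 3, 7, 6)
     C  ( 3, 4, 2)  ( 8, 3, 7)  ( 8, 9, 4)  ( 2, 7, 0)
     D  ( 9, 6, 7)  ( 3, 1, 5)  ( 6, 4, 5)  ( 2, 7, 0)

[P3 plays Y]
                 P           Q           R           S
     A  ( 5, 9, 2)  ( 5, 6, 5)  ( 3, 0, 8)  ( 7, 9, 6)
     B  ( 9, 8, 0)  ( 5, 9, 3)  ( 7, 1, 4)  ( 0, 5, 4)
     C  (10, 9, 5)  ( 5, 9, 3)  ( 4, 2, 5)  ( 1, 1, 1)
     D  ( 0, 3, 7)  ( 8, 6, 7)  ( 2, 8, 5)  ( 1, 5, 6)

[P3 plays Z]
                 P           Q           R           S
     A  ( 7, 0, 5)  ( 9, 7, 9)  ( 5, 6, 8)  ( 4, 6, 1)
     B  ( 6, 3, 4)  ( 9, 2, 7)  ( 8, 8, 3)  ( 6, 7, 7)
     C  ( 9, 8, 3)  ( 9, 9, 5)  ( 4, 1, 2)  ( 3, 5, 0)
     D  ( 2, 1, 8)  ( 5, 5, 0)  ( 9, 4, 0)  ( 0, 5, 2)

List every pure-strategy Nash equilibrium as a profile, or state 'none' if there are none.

(A,P,X): NE
(A,P,Y): not NE [P1→C gives 10>5; P3→Z gives 5>2]
(A,P,Z): not NE [P1→C gives 9>7; P2→Q gives 7>0]
(A,Q,X): not NE [P1→C gives 8>6; P2→P gives 4>1; P3→Z gives 9>8]
(A,Q,Y): not NE [P1→D gives 8>5; P2→S gives 9>6; P3→Z gives 9>5]
(A,Q,Z): NE
(A,R,X): not NE [P1→C gives 8>4; P2→P gives 4>3; P3→Z gives 8>4]
(A,R,Y): not NE [P1→B gives 7>3; P2→S gives 9>0]
(A,R,Z): not NE [P1→D gives 9>5; P2→Q gives 7>6]
(A,S,X): not NE [P1→B gives 3>2; P2→P gives 4>1]
(A,S,Y): not NE [P3→X gives 9>6]
(A,S,Z): not NE [P1→B gives 6>4; P2→Q gives 7>6; P3→X gives 9>1]
(B,P,X): not NE [P1→A gives 10>9; P2→Q gives 9>7]
(B,P,Y): not NE [P1→C gives 10>9; P2→Q gives 9>8; P3→X gives 5>0]
(B,P,Z): not NE [P1→C gives 9>6; P2→R gives 8>3; P3→X gives 5>4]
(B,Q,X): not NE [P1→C gives 8>0]
(B,Q,Y): not NE [P1→D gives 8>5; P3→Z gives 7>3]
(B,Q,Z): not NE [P2→R gives 8>2]
(B,R,X): not NE [P1→C gives 8>0; P2→Q gives 9>6; P3→Y gives 4>3]
(B,R,Y): not NE [P2→Q gives 9>1]
(B,R,Z): not NE [P1→D gives 9>8; P3→Y gives 4>3]
(B,S,X): not NE [P2→Q gives 9>7; P3→Z gives 7>6]
(B,S,Y): not NE [P1→A gives 7>0; P2→Q gives 9>5; P3→Z gives 7>4]
(B,S,Z): not NE [P2→R gives 8>7]
(C,P,X): not NE [P1→A gives 10>3; P2→R gives 9>4; P3→Y gives 5>2]
(C,P,Y): NE
(C,P,Z): not NE [P2→Q gives 9>8; P3→Y gives 5>3]
(C,Q,X): not NE [P2→R gives 9>3]
(C,Q,Y): not NE [P1→D gives 8>5; P3→X gives 7>3]
(C,Q,Z): not NE [P3→X gives 7>5]
(C,R,X): not NE [P3→Y gives 5>4]
(C,R,Y): not NE [P1→B gives 7>4; P2→Q gives 9>2]
(C,R,Z): not NE [P1→D gives 9>4; P2→Q gives 9>1; P3→Y gives 5>2]
(C,S,X): not NE [P1→B gives 3>2; P2→R gives 9>7; P3→Y gives 1>0]
(C,S,Y): not NE [P1→A gives 7>1; P2→Q gives 9>1]
(C,S,Z): not NE [P1→B gives 6>3; P2→Q gives 9>5; P3→Y gives 1>0]
(D,P,X): not NE [P1→A gives 10>9; P2→S gives 7>6; P3→Z gives 8>7]
(D,P,Y): not NE [P1→C gives 10>0; P2→R gives 8>3; P3→Z gives 8>7]
(D,P,Z): not NE [P1→C gives 9>2; P2→S gives 5>1]
(D,Q,X): not NE [P1→C gives 8>3; P2→S gives 7>1; P3→Y gives 7>5]
(D,Q,Y): not NE [P2→R gives 8>6]
(D,Q,Z): not NE [P1→C gives 9>5; P3→Y gives 7>0]
(D,R,X): not NE [P1→C gives 8>6; P2→S gives 7>4]
(D,R,Y): not NE [P1→B gives 7>2]
(D,R,Z): not NE [P2→S gives 5>4; P3→Y gives 5>0]
(D,S,X): not NE [P1→B gives 3>2; P3→Y gives 6>0]
(D,S,Y): not NE [P1→A gives 7>1; P2→R gives 8>5]
(D,S,Z): not NE [P1→B gives 6>0; P3→Y gives 6>2]

PSNE = {(A,P,X), (A,Q,Z), (C,P,Y)}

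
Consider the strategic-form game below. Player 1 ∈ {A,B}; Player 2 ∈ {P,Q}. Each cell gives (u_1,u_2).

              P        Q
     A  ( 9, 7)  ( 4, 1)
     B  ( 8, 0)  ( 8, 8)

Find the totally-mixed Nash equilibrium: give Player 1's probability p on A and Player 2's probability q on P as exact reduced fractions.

p=4/7, q=4/5

P1 indiff ⇒ q·9+(1-q)·4 = q·8+(1-q)·8 ⇒ q(1) = (1-q)(4) ⇒ q = 4/5
P2 indiff ⇒ p·7+(1-p)·0 = p·1+(1-p)·8 ⇒ p(6) = (1-p)(8) ⇒ p = 4/7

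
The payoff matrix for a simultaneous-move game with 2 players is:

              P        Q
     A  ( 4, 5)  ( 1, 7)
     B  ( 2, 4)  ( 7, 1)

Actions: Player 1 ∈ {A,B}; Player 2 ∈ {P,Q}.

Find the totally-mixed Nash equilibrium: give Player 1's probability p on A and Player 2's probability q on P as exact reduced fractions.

p=3/5, q=3/4

P1 indiff ⇒ q·4+(1-q)·1 = q·2+(1-q)·7 ⇒ q(2) = (1-q)(6) ⇒ q = 3/4
P2 indiff ⇒ p·5+(1-p)·4 = p·7+(1-p)·1 ⇒ p(-2) = (1-p)(-3) ⇒ p = 3/5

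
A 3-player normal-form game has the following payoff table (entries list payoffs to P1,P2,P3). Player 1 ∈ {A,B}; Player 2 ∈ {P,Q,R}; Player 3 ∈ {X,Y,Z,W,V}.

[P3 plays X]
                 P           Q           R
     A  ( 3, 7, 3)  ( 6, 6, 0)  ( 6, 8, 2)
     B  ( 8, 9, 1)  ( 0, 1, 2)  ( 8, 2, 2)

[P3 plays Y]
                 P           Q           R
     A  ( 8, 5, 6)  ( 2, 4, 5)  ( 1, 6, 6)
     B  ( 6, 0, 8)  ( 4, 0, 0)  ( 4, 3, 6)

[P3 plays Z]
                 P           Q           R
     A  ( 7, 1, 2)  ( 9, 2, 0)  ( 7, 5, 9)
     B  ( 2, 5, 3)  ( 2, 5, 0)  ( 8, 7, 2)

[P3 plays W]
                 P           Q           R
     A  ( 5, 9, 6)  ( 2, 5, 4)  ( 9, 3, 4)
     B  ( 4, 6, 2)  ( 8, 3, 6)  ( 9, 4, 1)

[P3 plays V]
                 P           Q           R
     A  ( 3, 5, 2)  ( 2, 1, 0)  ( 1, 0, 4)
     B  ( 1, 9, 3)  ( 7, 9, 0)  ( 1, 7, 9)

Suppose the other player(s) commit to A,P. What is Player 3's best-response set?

u_3(X vs A,P) = 3
u_3(Y vs A,P) = 6
u_3(Z vs A,P) = 2
u_3(W vs A,P) = 6
u_3(V vs A,P) = 2
max payoff 6 at {Y,W}

BR_3 = {Y,W}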